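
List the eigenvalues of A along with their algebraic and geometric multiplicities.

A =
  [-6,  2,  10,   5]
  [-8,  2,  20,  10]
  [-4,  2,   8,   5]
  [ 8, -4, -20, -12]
λ = -2: alg = 4, geom = 3

Step 1 — factor the characteristic polynomial to read off the algebraic multiplicities:
  χ_A(x) = (x + 2)^4

Step 2 — compute geometric multiplicities via the rank-nullity identity g(λ) = n − rank(A − λI):
  rank(A − (-2)·I) = 1, so dim ker(A − (-2)·I) = n − 1 = 3

Summary:
  λ = -2: algebraic multiplicity = 4, geometric multiplicity = 3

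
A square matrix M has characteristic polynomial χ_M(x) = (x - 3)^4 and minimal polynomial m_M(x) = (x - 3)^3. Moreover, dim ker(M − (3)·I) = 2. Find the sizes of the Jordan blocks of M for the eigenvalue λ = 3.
Block sizes for λ = 3: [3, 1]

Step 1 — from the characteristic polynomial, algebraic multiplicity of λ = 3 is 4. From dim ker(M − (3)·I) = 2, there are exactly 2 Jordan blocks for λ = 3.
Step 2 — from the minimal polynomial, the factor (x − 3)^3 tells us the largest block for λ = 3 has size 3.
Step 3 — with total size 4, 2 blocks, and largest block 3, the block sizes (in nonincreasing order) are [3, 1].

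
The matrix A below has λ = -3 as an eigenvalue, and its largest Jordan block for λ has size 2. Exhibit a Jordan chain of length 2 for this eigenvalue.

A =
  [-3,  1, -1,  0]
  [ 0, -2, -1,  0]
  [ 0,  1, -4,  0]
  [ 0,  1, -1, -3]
A Jordan chain for λ = -3 of length 2:
v_1 = (1, 1, 1, 1)ᵀ
v_2 = (0, 1, 0, 0)ᵀ

Let N = A − (-3)·I. We want v_2 with N^2 v_2 = 0 but N^1 v_2 ≠ 0; then v_{j-1} := N · v_j for j = 2, …, 2.

Pick v_2 = (0, 1, 0, 0)ᵀ.
Then v_1 = N · v_2 = (1, 1, 1, 1)ᵀ.

Sanity check: (A − (-3)·I) v_1 = (0, 0, 0, 0)ᵀ = 0. ✓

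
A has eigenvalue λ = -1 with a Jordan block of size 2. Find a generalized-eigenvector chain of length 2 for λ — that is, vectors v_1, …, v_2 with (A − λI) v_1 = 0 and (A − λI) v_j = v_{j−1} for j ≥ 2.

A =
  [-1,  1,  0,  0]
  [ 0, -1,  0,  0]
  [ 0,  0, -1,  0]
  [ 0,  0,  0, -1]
A Jordan chain for λ = -1 of length 2:
v_1 = (1, 0, 0, 0)ᵀ
v_2 = (0, 1, 0, 0)ᵀ

Let N = A − (-1)·I. We want v_2 with N^2 v_2 = 0 but N^1 v_2 ≠ 0; then v_{j-1} := N · v_j for j = 2, …, 2.

Pick v_2 = (0, 1, 0, 0)ᵀ.
Then v_1 = N · v_2 = (1, 0, 0, 0)ᵀ.

Sanity check: (A − (-1)·I) v_1 = (0, 0, 0, 0)ᵀ = 0. ✓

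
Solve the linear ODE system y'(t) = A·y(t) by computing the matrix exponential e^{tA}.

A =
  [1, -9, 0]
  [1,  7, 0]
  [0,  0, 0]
e^{tA} =
  [-3*t*exp(4*t) + exp(4*t), -9*t*exp(4*t), 0]
  [t*exp(4*t), 3*t*exp(4*t) + exp(4*t), 0]
  [0, 0, 1]

Strategy: write A = P · J · P⁻¹ where J is a Jordan canonical form, so e^{tA} = P · e^{tJ} · P⁻¹, and e^{tJ} can be computed block-by-block.

A has Jordan form
J =
  [0, 0, 0]
  [0, 4, 1]
  [0, 0, 4]
(up to reordering of blocks).

Per-block formulas:
  For a 2×2 Jordan block J_2(4): exp(t · J_2(4)) = e^(4t)·(I + t·N), where N is the 2×2 nilpotent shift.
  For a 1×1 block at λ = 0: exp(t · [0]) = [e^(0t)].

After assembling e^{tJ} and conjugating by P, we get:

e^{tA} =
  [-3*t*exp(4*t) + exp(4*t), -9*t*exp(4*t), 0]
  [t*exp(4*t), 3*t*exp(4*t) + exp(4*t), 0]
  [0, 0, 1]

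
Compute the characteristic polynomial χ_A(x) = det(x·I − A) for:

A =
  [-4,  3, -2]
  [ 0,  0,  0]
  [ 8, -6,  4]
x^3

Expanding det(x·I − A) (e.g. by cofactor expansion or by noting that A is similar to its Jordan form J, which has the same characteristic polynomial as A) gives
  χ_A(x) = x^3
which factors as x^3. The eigenvalues (with algebraic multiplicities) are λ = 0 with multiplicity 3.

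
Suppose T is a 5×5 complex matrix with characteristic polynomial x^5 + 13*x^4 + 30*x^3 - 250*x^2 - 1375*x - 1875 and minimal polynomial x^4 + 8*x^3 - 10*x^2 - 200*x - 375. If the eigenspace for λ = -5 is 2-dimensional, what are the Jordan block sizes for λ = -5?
Block sizes for λ = -5: [2, 1]

Step 1 — from the characteristic polynomial, algebraic multiplicity of λ = -5 is 3. From dim ker(T − (-5)·I) = 2, there are exactly 2 Jordan blocks for λ = -5.
Step 2 — from the minimal polynomial, the factor (x + 5)^2 tells us the largest block for λ = -5 has size 2.
Step 3 — with total size 3, 2 blocks, and largest block 2, the block sizes (in nonincreasing order) are [2, 1].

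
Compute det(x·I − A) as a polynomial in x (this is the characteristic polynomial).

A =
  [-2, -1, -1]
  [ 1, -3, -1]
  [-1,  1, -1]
x^3 + 6*x^2 + 12*x + 8

Expanding det(x·I − A) (e.g. by cofactor expansion or by noting that A is similar to its Jordan form J, which has the same characteristic polynomial as A) gives
  χ_A(x) = x^3 + 6*x^2 + 12*x + 8
which factors as (x + 2)^3. The eigenvalues (with algebraic multiplicities) are λ = -2 with multiplicity 3.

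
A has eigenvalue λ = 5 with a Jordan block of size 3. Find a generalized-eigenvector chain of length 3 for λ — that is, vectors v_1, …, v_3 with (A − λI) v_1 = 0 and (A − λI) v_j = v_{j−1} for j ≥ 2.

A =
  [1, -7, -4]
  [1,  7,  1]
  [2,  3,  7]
A Jordan chain for λ = 5 of length 3:
v_1 = (1, 0, -1)ᵀ
v_2 = (-4, 1, 2)ᵀ
v_3 = (1, 0, 0)ᵀ

Let N = A − (5)·I. We want v_3 with N^3 v_3 = 0 but N^2 v_3 ≠ 0; then v_{j-1} := N · v_j for j = 3, …, 2.

Pick v_3 = (1, 0, 0)ᵀ.
Then v_2 = N · v_3 = (-4, 1, 2)ᵀ.
Then v_1 = N · v_2 = (1, 0, -1)ᵀ.

Sanity check: (A − (5)·I) v_1 = (0, 0, 0)ᵀ = 0. ✓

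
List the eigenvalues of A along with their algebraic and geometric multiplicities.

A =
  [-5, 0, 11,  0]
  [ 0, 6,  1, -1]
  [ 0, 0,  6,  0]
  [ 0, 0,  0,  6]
λ = -5: alg = 1, geom = 1; λ = 6: alg = 3, geom = 2

Step 1 — factor the characteristic polynomial to read off the algebraic multiplicities:
  χ_A(x) = (x - 6)^3*(x + 5)

Step 2 — compute geometric multiplicities via the rank-nullity identity g(λ) = n − rank(A − λI):
  rank(A − (-5)·I) = 3, so dim ker(A − (-5)·I) = n − 3 = 1
  rank(A − (6)·I) = 2, so dim ker(A − (6)·I) = n − 2 = 2

Summary:
  λ = -5: algebraic multiplicity = 1, geometric multiplicity = 1
  λ = 6: algebraic multiplicity = 3, geometric multiplicity = 2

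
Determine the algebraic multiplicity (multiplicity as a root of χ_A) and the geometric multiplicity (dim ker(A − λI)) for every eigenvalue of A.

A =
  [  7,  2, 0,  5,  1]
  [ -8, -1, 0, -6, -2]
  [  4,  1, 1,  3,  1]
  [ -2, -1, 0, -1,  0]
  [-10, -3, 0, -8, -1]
λ = 1: alg = 5, geom = 3

Step 1 — factor the characteristic polynomial to read off the algebraic multiplicities:
  χ_A(x) = (x - 1)^5

Step 2 — compute geometric multiplicities via the rank-nullity identity g(λ) = n − rank(A − λI):
  rank(A − (1)·I) = 2, so dim ker(A − (1)·I) = n − 2 = 3

Summary:
  λ = 1: algebraic multiplicity = 5, geometric multiplicity = 3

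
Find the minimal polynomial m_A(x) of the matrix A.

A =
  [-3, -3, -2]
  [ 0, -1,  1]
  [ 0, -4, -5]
x^3 + 9*x^2 + 27*x + 27

The characteristic polynomial is χ_A(x) = (x + 3)^3, so the eigenvalues are known. The minimal polynomial is
  m_A(x) = Π_λ (x − λ)^{k_λ}
where k_λ is the size of the *largest* Jordan block for λ (equivalently, the smallest k with (A − λI)^k v = 0 for every generalised eigenvector v of λ).

  λ = -3: largest Jordan block has size 3, contributing (x + 3)^3

So m_A(x) = (x + 3)^3 = x^3 + 9*x^2 + 27*x + 27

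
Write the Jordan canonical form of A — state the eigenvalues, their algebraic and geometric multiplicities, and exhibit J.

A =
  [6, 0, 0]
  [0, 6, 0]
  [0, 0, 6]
J_1(6) ⊕ J_1(6) ⊕ J_1(6)

The characteristic polynomial is
  det(x·I − A) = x^3 - 18*x^2 + 108*x - 216 = (x - 6)^3

Eigenvalues and multiplicities (the geometric multiplicity of λ is n − rank(A − λI), which equals the number of Jordan blocks for λ):
  λ = 6: algebraic multiplicity = 3, geometric multiplicity = 3

Determining the block sizes for each eigenvalue:
  λ = 6: gm = am = 3, so every block has size 1 → block sizes [1, 1, 1]

Assembling the blocks gives a Jordan form
J =
  [6, 0, 0]
  [0, 6, 0]
  [0, 0, 6]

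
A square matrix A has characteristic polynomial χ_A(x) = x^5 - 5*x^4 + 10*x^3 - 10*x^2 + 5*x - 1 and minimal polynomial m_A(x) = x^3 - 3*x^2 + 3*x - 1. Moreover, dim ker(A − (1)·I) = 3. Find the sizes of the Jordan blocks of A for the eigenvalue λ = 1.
Block sizes for λ = 1: [3, 1, 1]

Step 1 — from the characteristic polynomial, algebraic multiplicity of λ = 1 is 5. From dim ker(A − (1)·I) = 3, there are exactly 3 Jordan blocks for λ = 1.
Step 2 — from the minimal polynomial, the factor (x − 1)^3 tells us the largest block for λ = 1 has size 3.
Step 3 — with total size 5, 3 blocks, and largest block 3, the block sizes (in nonincreasing order) are [3, 1, 1].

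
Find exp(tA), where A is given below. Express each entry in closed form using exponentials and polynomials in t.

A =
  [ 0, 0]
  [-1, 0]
e^{tA} =
  [1, 0]
  [-t, 1]

Strategy: write A = P · J · P⁻¹ where J is a Jordan canonical form, so e^{tA} = P · e^{tJ} · P⁻¹, and e^{tJ} can be computed block-by-block.

A has Jordan form
J =
  [0, 1]
  [0, 0]
(up to reordering of blocks).

Per-block formulas:
  For a 2×2 Jordan block J_2(0): exp(t · J_2(0)) = e^(0t)·(I + t·N), where N is the 2×2 nilpotent shift.

After assembling e^{tJ} and conjugating by P, we get:

e^{tA} =
  [1, 0]
  [-t, 1]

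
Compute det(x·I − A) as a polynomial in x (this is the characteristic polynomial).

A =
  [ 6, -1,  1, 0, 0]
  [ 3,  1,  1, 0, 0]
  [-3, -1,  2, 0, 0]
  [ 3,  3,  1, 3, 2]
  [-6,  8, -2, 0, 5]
x^5 - 17*x^4 + 114*x^3 - 378*x^2 + 621*x - 405

Expanding det(x·I − A) (e.g. by cofactor expansion or by noting that A is similar to its Jordan form J, which has the same characteristic polynomial as A) gives
  χ_A(x) = x^5 - 17*x^4 + 114*x^3 - 378*x^2 + 621*x - 405
which factors as (x - 5)*(x - 3)^4. The eigenvalues (with algebraic multiplicities) are λ = 3 with multiplicity 4, λ = 5 with multiplicity 1.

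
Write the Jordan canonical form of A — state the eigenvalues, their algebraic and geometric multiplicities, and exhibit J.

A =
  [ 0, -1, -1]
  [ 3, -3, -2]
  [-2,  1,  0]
J_3(-1)

The characteristic polynomial is
  det(x·I − A) = x^3 + 3*x^2 + 3*x + 1 = (x + 1)^3

Eigenvalues and multiplicities (the geometric multiplicity of λ is n − rank(A − λI), which equals the number of Jordan blocks for λ):
  λ = -1: algebraic multiplicity = 3, geometric multiplicity = 1

Determining the block sizes for each eigenvalue:
  λ = -1: one block (gm = 1), so the single block has size am = 3 → block sizes [3]

Assembling the blocks gives a Jordan form
J =
  [-1,  1,  0]
  [ 0, -1,  1]
  [ 0,  0, -1]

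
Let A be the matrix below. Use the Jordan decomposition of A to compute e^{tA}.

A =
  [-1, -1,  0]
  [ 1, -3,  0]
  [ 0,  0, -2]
e^{tA} =
  [t*exp(-2*t) + exp(-2*t), -t*exp(-2*t), 0]
  [t*exp(-2*t), -t*exp(-2*t) + exp(-2*t), 0]
  [0, 0, exp(-2*t)]

Strategy: write A = P · J · P⁻¹ where J is a Jordan canonical form, so e^{tA} = P · e^{tJ} · P⁻¹, and e^{tJ} can be computed block-by-block.

A has Jordan form
J =
  [-2,  1,  0]
  [ 0, -2,  0]
  [ 0,  0, -2]
(up to reordering of blocks).

Per-block formulas:
  For a 1×1 block at λ = -2: exp(t · [-2]) = [e^(-2t)].
  For a 2×2 Jordan block J_2(-2): exp(t · J_2(-2)) = e^(-2t)·(I + t·N), where N is the 2×2 nilpotent shift.

After assembling e^{tJ} and conjugating by P, we get:

e^{tA} =
  [t*exp(-2*t) + exp(-2*t), -t*exp(-2*t), 0]
  [t*exp(-2*t), -t*exp(-2*t) + exp(-2*t), 0]
  [0, 0, exp(-2*t)]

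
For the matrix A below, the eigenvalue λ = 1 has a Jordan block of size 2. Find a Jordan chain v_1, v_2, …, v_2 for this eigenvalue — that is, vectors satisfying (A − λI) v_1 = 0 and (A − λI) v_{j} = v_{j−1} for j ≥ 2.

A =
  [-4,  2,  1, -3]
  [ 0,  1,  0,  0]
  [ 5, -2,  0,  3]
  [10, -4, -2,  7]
A Jordan chain for λ = 1 of length 2:
v_1 = (-5, 0, 5, 10)ᵀ
v_2 = (1, 0, 0, 0)ᵀ

Let N = A − (1)·I. We want v_2 with N^2 v_2 = 0 but N^1 v_2 ≠ 0; then v_{j-1} := N · v_j for j = 2, …, 2.

Pick v_2 = (1, 0, 0, 0)ᵀ.
Then v_1 = N · v_2 = (-5, 0, 5, 10)ᵀ.

Sanity check: (A − (1)·I) v_1 = (0, 0, 0, 0)ᵀ = 0. ✓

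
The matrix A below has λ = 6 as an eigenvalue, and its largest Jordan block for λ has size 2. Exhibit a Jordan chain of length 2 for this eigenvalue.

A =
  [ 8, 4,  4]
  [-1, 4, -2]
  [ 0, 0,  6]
A Jordan chain for λ = 6 of length 2:
v_1 = (2, -1, 0)ᵀ
v_2 = (1, 0, 0)ᵀ

Let N = A − (6)·I. We want v_2 with N^2 v_2 = 0 but N^1 v_2 ≠ 0; then v_{j-1} := N · v_j for j = 2, …, 2.

Pick v_2 = (1, 0, 0)ᵀ.
Then v_1 = N · v_2 = (2, -1, 0)ᵀ.

Sanity check: (A − (6)·I) v_1 = (0, 0, 0)ᵀ = 0. ✓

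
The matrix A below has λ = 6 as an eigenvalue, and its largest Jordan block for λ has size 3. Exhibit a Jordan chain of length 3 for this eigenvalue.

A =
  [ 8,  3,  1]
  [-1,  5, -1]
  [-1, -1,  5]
A Jordan chain for λ = 6 of length 3:
v_1 = (2, -1, -1)ᵀ
v_2 = (3, -1, -1)ᵀ
v_3 = (0, 1, 0)ᵀ

Let N = A − (6)·I. We want v_3 with N^3 v_3 = 0 but N^2 v_3 ≠ 0; then v_{j-1} := N · v_j for j = 3, …, 2.

Pick v_3 = (0, 1, 0)ᵀ.
Then v_2 = N · v_3 = (3, -1, -1)ᵀ.
Then v_1 = N · v_2 = (2, -1, -1)ᵀ.

Sanity check: (A − (6)·I) v_1 = (0, 0, 0)ᵀ = 0. ✓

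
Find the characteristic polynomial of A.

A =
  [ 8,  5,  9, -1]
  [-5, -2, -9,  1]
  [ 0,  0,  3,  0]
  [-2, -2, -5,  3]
x^4 - 12*x^3 + 54*x^2 - 108*x + 81

Expanding det(x·I − A) (e.g. by cofactor expansion or by noting that A is similar to its Jordan form J, which has the same characteristic polynomial as A) gives
  χ_A(x) = x^4 - 12*x^3 + 54*x^2 - 108*x + 81
which factors as (x - 3)^4. The eigenvalues (with algebraic multiplicities) are λ = 3 with multiplicity 4.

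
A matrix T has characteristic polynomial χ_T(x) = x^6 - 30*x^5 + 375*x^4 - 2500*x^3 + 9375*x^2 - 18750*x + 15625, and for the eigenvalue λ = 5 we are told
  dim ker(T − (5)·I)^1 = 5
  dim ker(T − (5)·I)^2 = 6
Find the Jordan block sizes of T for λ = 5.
Block sizes for λ = 5: [2, 1, 1, 1, 1]

From the dimensions of kernels of powers, the number of Jordan blocks of size at least j is d_j − d_{j−1} where d_j = dim ker(N^j) (with d_0 = 0). Computing the differences gives [5, 1].
The number of blocks of size exactly k is (#blocks of size ≥ k) − (#blocks of size ≥ k + 1), so the partition is: 4 block(s) of size 1, 1 block(s) of size 2.
In nonincreasing order the block sizes are [2, 1, 1, 1, 1].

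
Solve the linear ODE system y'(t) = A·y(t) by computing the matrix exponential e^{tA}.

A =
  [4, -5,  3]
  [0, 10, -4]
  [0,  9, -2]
e^{tA} =
  [exp(4*t), -3*t^2*exp(4*t)/2 - 5*t*exp(4*t), t^2*exp(4*t) + 3*t*exp(4*t)]
  [0, 6*t*exp(4*t) + exp(4*t), -4*t*exp(4*t)]
  [0, 9*t*exp(4*t), -6*t*exp(4*t) + exp(4*t)]

Strategy: write A = P · J · P⁻¹ where J is a Jordan canonical form, so e^{tA} = P · e^{tJ} · P⁻¹, and e^{tJ} can be computed block-by-block.

A has Jordan form
J =
  [4, 1, 0]
  [0, 4, 1]
  [0, 0, 4]
(up to reordering of blocks).

Per-block formulas:
  For a 3×3 Jordan block J_3(4): exp(t · J_3(4)) = e^(4t)·(I + t·N + (t^2/2)·N^2), where N is the 3×3 nilpotent shift.

After assembling e^{tJ} and conjugating by P, we get:

e^{tA} =
  [exp(4*t), -3*t^2*exp(4*t)/2 - 5*t*exp(4*t), t^2*exp(4*t) + 3*t*exp(4*t)]
  [0, 6*t*exp(4*t) + exp(4*t), -4*t*exp(4*t)]
  [0, 9*t*exp(4*t), -6*t*exp(4*t) + exp(4*t)]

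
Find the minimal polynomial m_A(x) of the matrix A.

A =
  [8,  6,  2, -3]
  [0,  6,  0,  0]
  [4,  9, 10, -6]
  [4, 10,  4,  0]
x^2 - 12*x + 36

The characteristic polynomial is χ_A(x) = (x - 6)^4, so the eigenvalues are known. The minimal polynomial is
  m_A(x) = Π_λ (x − λ)^{k_λ}
where k_λ is the size of the *largest* Jordan block for λ (equivalently, the smallest k with (A − λI)^k v = 0 for every generalised eigenvector v of λ).

  λ = 6: largest Jordan block has size 2, contributing (x − 6)^2

So m_A(x) = (x - 6)^2 = x^2 - 12*x + 36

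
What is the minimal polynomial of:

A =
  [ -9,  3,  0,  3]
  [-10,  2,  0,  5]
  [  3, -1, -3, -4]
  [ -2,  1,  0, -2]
x^2 + 6*x + 9

The characteristic polynomial is χ_A(x) = (x + 3)^4, so the eigenvalues are known. The minimal polynomial is
  m_A(x) = Π_λ (x − λ)^{k_λ}
where k_λ is the size of the *largest* Jordan block for λ (equivalently, the smallest k with (A − λI)^k v = 0 for every generalised eigenvector v of λ).

  λ = -3: largest Jordan block has size 2, contributing (x + 3)^2

So m_A(x) = (x + 3)^2 = x^2 + 6*x + 9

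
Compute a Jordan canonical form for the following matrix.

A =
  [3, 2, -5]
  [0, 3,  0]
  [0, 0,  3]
J_2(3) ⊕ J_1(3)

The characteristic polynomial is
  det(x·I − A) = x^3 - 9*x^2 + 27*x - 27 = (x - 3)^3

Eigenvalues and multiplicities (the geometric multiplicity of λ is n − rank(A − λI), which equals the number of Jordan blocks for λ):
  λ = 3: algebraic multiplicity = 3, geometric multiplicity = 2

Determining the block sizes for each eigenvalue:
  λ = 3: 2 blocks summing to 3 forces exactly one block of size 2 and the rest size 1 → block sizes [2, 1]

Assembling the blocks gives a Jordan form
J =
  [3, 1, 0]
  [0, 3, 0]
  [0, 0, 3]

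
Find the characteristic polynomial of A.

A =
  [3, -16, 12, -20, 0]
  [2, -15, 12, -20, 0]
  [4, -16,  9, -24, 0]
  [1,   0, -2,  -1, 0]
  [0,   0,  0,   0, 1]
x^5 + 3*x^4 - 6*x^3 - 10*x^2 + 21*x - 9

Expanding det(x·I − A) (e.g. by cofactor expansion or by noting that A is similar to its Jordan form J, which has the same characteristic polynomial as A) gives
  χ_A(x) = x^5 + 3*x^4 - 6*x^3 - 10*x^2 + 21*x - 9
which factors as (x - 1)^3*(x + 3)^2. The eigenvalues (with algebraic multiplicities) are λ = -3 with multiplicity 2, λ = 1 with multiplicity 3.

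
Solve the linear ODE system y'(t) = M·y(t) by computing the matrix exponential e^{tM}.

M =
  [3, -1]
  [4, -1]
e^{tM} =
  [2*t*exp(t) + exp(t), -t*exp(t)]
  [4*t*exp(t), -2*t*exp(t) + exp(t)]

Strategy: write M = P · J · P⁻¹ where J is a Jordan canonical form, so e^{tM} = P · e^{tJ} · P⁻¹, and e^{tJ} can be computed block-by-block.

M has Jordan form
J =
  [1, 1]
  [0, 1]
(up to reordering of blocks).

Per-block formulas:
  For a 2×2 Jordan block J_2(1): exp(t · J_2(1)) = e^(1t)·(I + t·N), where N is the 2×2 nilpotent shift.

After assembling e^{tJ} and conjugating by P, we get:

e^{tM} =
  [2*t*exp(t) + exp(t), -t*exp(t)]
  [4*t*exp(t), -2*t*exp(t) + exp(t)]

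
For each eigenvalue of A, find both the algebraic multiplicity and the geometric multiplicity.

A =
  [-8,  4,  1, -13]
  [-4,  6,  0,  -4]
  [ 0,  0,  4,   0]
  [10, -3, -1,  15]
λ = 4: alg = 3, geom = 2; λ = 5: alg = 1, geom = 1

Step 1 — factor the characteristic polynomial to read off the algebraic multiplicities:
  χ_A(x) = (x - 5)*(x - 4)^3

Step 2 — compute geometric multiplicities via the rank-nullity identity g(λ) = n − rank(A − λI):
  rank(A − (4)·I) = 2, so dim ker(A − (4)·I) = n − 2 = 2
  rank(A − (5)·I) = 3, so dim ker(A − (5)·I) = n − 3 = 1

Summary:
  λ = 4: algebraic multiplicity = 3, geometric multiplicity = 2
  λ = 5: algebraic multiplicity = 1, geometric multiplicity = 1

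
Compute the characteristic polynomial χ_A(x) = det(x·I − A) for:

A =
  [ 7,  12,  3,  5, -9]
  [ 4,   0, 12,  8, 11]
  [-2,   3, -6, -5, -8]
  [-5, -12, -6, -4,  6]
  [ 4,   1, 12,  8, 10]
x^5 - 7*x^4 + 10*x^3 + 18*x^2 - 27*x - 27

Expanding det(x·I − A) (e.g. by cofactor expansion or by noting that A is similar to its Jordan form J, which has the same characteristic polynomial as A) gives
  χ_A(x) = x^5 - 7*x^4 + 10*x^3 + 18*x^2 - 27*x - 27
which factors as (x - 3)^3*(x + 1)^2. The eigenvalues (with algebraic multiplicities) are λ = -1 with multiplicity 2, λ = 3 with multiplicity 3.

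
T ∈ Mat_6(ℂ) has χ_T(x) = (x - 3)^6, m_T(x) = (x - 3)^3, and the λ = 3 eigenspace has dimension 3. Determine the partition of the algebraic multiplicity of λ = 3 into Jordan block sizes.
Block sizes for λ = 3: [3, 2, 1]

Step 1 — from the characteristic polynomial, algebraic multiplicity of λ = 3 is 6. From dim ker(T − (3)·I) = 3, there are exactly 3 Jordan blocks for λ = 3.
Step 2 — from the minimal polynomial, the factor (x − 3)^3 tells us the largest block for λ = 3 has size 3.
Step 3 — with total size 6, 3 blocks, and largest block 3, the block sizes (in nonincreasing order) are [3, 2, 1].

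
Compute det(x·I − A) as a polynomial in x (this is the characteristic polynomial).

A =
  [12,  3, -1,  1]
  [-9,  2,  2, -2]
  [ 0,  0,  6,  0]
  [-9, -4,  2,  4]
x^4 - 24*x^3 + 216*x^2 - 864*x + 1296

Expanding det(x·I − A) (e.g. by cofactor expansion or by noting that A is similar to its Jordan form J, which has the same characteristic polynomial as A) gives
  χ_A(x) = x^4 - 24*x^3 + 216*x^2 - 864*x + 1296
which factors as (x - 6)^4. The eigenvalues (with algebraic multiplicities) are λ = 6 with multiplicity 4.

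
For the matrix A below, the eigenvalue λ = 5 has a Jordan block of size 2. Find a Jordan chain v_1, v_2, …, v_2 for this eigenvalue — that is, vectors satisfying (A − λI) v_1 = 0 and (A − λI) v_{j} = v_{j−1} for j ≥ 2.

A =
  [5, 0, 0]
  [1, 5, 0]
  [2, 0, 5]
A Jordan chain for λ = 5 of length 2:
v_1 = (0, 1, 2)ᵀ
v_2 = (1, 0, 0)ᵀ

Let N = A − (5)·I. We want v_2 with N^2 v_2 = 0 but N^1 v_2 ≠ 0; then v_{j-1} := N · v_j for j = 2, …, 2.

Pick v_2 = (1, 0, 0)ᵀ.
Then v_1 = N · v_2 = (0, 1, 2)ᵀ.

Sanity check: (A − (5)·I) v_1 = (0, 0, 0)ᵀ = 0. ✓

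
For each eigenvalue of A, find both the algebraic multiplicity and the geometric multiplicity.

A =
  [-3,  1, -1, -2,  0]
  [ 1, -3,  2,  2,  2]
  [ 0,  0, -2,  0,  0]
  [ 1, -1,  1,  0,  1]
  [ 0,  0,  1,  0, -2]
λ = -2: alg = 5, geom = 2

Step 1 — factor the characteristic polynomial to read off the algebraic multiplicities:
  χ_A(x) = (x + 2)^5

Step 2 — compute geometric multiplicities via the rank-nullity identity g(λ) = n − rank(A − λI):
  rank(A − (-2)·I) = 3, so dim ker(A − (-2)·I) = n − 3 = 2

Summary:
  λ = -2: algebraic multiplicity = 5, geometric multiplicity = 2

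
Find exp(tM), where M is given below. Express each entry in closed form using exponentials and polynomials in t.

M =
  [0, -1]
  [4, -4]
e^{tM} =
  [2*t*exp(-2*t) + exp(-2*t), -t*exp(-2*t)]
  [4*t*exp(-2*t), -2*t*exp(-2*t) + exp(-2*t)]

Strategy: write M = P · J · P⁻¹ where J is a Jordan canonical form, so e^{tM} = P · e^{tJ} · P⁻¹, and e^{tJ} can be computed block-by-block.

M has Jordan form
J =
  [-2,  1]
  [ 0, -2]
(up to reordering of blocks).

Per-block formulas:
  For a 2×2 Jordan block J_2(-2): exp(t · J_2(-2)) = e^(-2t)·(I + t·N), where N is the 2×2 nilpotent shift.

After assembling e^{tJ} and conjugating by P, we get:

e^{tM} =
  [2*t*exp(-2*t) + exp(-2*t), -t*exp(-2*t)]
  [4*t*exp(-2*t), -2*t*exp(-2*t) + exp(-2*t)]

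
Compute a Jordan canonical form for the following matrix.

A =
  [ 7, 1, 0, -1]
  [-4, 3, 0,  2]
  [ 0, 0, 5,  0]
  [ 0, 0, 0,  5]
J_2(5) ⊕ J_1(5) ⊕ J_1(5)

The characteristic polynomial is
  det(x·I − A) = x^4 - 20*x^3 + 150*x^2 - 500*x + 625 = (x - 5)^4

Eigenvalues and multiplicities (the geometric multiplicity of λ is n − rank(A − λI), which equals the number of Jordan blocks for λ):
  λ = 5: algebraic multiplicity = 4, geometric multiplicity = 3

Determining the block sizes for each eigenvalue:
  λ = 5: 3 blocks summing to 4 forces exactly one block of size 2 and the rest size 1 → block sizes [2, 1, 1]

Assembling the blocks gives a Jordan form
J =
  [5, 1, 0, 0]
  [0, 5, 0, 0]
  [0, 0, 5, 0]
  [0, 0, 0, 5]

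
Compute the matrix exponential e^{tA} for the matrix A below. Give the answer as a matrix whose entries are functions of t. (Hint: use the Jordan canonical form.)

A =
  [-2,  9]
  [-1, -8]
e^{tA} =
  [3*t*exp(-5*t) + exp(-5*t), 9*t*exp(-5*t)]
  [-t*exp(-5*t), -3*t*exp(-5*t) + exp(-5*t)]

Strategy: write A = P · J · P⁻¹ where J is a Jordan canonical form, so e^{tA} = P · e^{tJ} · P⁻¹, and e^{tJ} can be computed block-by-block.

A has Jordan form
J =
  [-5,  1]
  [ 0, -5]
(up to reordering of blocks).

Per-block formulas:
  For a 2×2 Jordan block J_2(-5): exp(t · J_2(-5)) = e^(-5t)·(I + t·N), where N is the 2×2 nilpotent shift.

After assembling e^{tJ} and conjugating by P, we get:

e^{tA} =
  [3*t*exp(-5*t) + exp(-5*t), 9*t*exp(-5*t)]
  [-t*exp(-5*t), -3*t*exp(-5*t) + exp(-5*t)]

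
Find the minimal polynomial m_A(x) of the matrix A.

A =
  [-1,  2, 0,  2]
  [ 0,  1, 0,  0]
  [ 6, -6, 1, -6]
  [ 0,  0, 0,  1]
x^2 - 1

The characteristic polynomial is χ_A(x) = (x - 1)^3*(x + 1), so the eigenvalues are known. The minimal polynomial is
  m_A(x) = Π_λ (x − λ)^{k_λ}
where k_λ is the size of the *largest* Jordan block for λ (equivalently, the smallest k with (A − λI)^k v = 0 for every generalised eigenvector v of λ).

  λ = -1: largest Jordan block has size 1, contributing (x + 1)
  λ = 1: largest Jordan block has size 1, contributing (x − 1)

So m_A(x) = (x - 1)*(x + 1) = x^2 - 1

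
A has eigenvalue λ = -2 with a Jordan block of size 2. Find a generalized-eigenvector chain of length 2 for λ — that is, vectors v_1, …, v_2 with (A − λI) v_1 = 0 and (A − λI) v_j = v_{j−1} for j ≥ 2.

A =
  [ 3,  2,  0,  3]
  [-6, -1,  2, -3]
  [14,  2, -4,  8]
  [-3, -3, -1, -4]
A Jordan chain for λ = -2 of length 2:
v_1 = (-1, 1, -2, 1)ᵀ
v_2 = (1, -3, 5, 0)ᵀ

Let N = A − (-2)·I. We want v_2 with N^2 v_2 = 0 but N^1 v_2 ≠ 0; then v_{j-1} := N · v_j for j = 2, …, 2.

Pick v_2 = (1, -3, 5, 0)ᵀ.
Then v_1 = N · v_2 = (-1, 1, -2, 1)ᵀ.

Sanity check: (A − (-2)·I) v_1 = (0, 0, 0, 0)ᵀ = 0. ✓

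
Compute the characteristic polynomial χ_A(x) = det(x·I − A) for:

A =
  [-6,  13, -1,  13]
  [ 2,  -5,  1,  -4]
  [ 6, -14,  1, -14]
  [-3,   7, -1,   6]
x^4 + 4*x^3 + 6*x^2 + 4*x + 1

Expanding det(x·I − A) (e.g. by cofactor expansion or by noting that A is similar to its Jordan form J, which has the same characteristic polynomial as A) gives
  χ_A(x) = x^4 + 4*x^3 + 6*x^2 + 4*x + 1
which factors as (x + 1)^4. The eigenvalues (with algebraic multiplicities) are λ = -1 with multiplicity 4.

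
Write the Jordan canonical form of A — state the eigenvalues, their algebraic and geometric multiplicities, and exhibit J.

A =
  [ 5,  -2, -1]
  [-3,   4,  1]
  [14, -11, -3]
J_3(2)

The characteristic polynomial is
  det(x·I − A) = x^3 - 6*x^2 + 12*x - 8 = (x - 2)^3

Eigenvalues and multiplicities (the geometric multiplicity of λ is n − rank(A − λI), which equals the number of Jordan blocks for λ):
  λ = 2: algebraic multiplicity = 3, geometric multiplicity = 1

Determining the block sizes for each eigenvalue:
  λ = 2: one block (gm = 1), so the single block has size am = 3 → block sizes [3]

Assembling the blocks gives a Jordan form
J =
  [2, 1, 0]
  [0, 2, 1]
  [0, 0, 2]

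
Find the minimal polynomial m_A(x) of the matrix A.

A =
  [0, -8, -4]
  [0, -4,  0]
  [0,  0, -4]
x^2 + 4*x

The characteristic polynomial is χ_A(x) = x*(x + 4)^2, so the eigenvalues are known. The minimal polynomial is
  m_A(x) = Π_λ (x − λ)^{k_λ}
where k_λ is the size of the *largest* Jordan block for λ (equivalently, the smallest k with (A − λI)^k v = 0 for every generalised eigenvector v of λ).

  λ = -4: largest Jordan block has size 1, contributing (x + 4)
  λ = 0: largest Jordan block has size 1, contributing (x − 0)

So m_A(x) = x*(x + 4) = x^2 + 4*x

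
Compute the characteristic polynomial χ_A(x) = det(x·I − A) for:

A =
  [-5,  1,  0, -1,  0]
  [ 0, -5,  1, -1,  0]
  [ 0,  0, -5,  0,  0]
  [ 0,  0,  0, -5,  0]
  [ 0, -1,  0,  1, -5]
x^5 + 25*x^4 + 250*x^3 + 1250*x^2 + 3125*x + 3125

Expanding det(x·I − A) (e.g. by cofactor expansion or by noting that A is similar to its Jordan form J, which has the same characteristic polynomial as A) gives
  χ_A(x) = x^5 + 25*x^4 + 250*x^3 + 1250*x^2 + 3125*x + 3125
which factors as (x + 5)^5. The eigenvalues (with algebraic multiplicities) are λ = -5 with multiplicity 5.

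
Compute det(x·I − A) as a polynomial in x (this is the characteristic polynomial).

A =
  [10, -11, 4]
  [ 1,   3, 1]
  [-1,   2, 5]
x^3 - 18*x^2 + 108*x - 216

Expanding det(x·I − A) (e.g. by cofactor expansion or by noting that A is similar to its Jordan form J, which has the same characteristic polynomial as A) gives
  χ_A(x) = x^3 - 18*x^2 + 108*x - 216
which factors as (x - 6)^3. The eigenvalues (with algebraic multiplicities) are λ = 6 with multiplicity 3.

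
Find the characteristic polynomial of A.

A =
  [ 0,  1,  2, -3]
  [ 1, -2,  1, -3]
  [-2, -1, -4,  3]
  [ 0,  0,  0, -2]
x^4 + 8*x^3 + 24*x^2 + 32*x + 16

Expanding det(x·I − A) (e.g. by cofactor expansion or by noting that A is similar to its Jordan form J, which has the same characteristic polynomial as A) gives
  χ_A(x) = x^4 + 8*x^3 + 24*x^2 + 32*x + 16
which factors as (x + 2)^4. The eigenvalues (with algebraic multiplicities) are λ = -2 with multiplicity 4.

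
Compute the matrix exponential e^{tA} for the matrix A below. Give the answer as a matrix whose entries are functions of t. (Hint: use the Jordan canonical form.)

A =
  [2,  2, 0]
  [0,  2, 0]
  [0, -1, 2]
e^{tA} =
  [exp(2*t), 2*t*exp(2*t), 0]
  [0, exp(2*t), 0]
  [0, -t*exp(2*t), exp(2*t)]

Strategy: write A = P · J · P⁻¹ where J is a Jordan canonical form, so e^{tA} = P · e^{tJ} · P⁻¹, and e^{tJ} can be computed block-by-block.

A has Jordan form
J =
  [2, 1, 0]
  [0, 2, 0]
  [0, 0, 2]
(up to reordering of blocks).

Per-block formulas:
  For a 1×1 block at λ = 2: exp(t · [2]) = [e^(2t)].
  For a 2×2 Jordan block J_2(2): exp(t · J_2(2)) = e^(2t)·(I + t·N), where N is the 2×2 nilpotent shift.

After assembling e^{tJ} and conjugating by P, we get:

e^{tA} =
  [exp(2*t), 2*t*exp(2*t), 0]
  [0, exp(2*t), 0]
  [0, -t*exp(2*t), exp(2*t)]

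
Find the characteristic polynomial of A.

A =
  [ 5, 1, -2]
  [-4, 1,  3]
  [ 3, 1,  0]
x^3 - 6*x^2 + 12*x - 8

Expanding det(x·I − A) (e.g. by cofactor expansion or by noting that A is similar to its Jordan form J, which has the same characteristic polynomial as A) gives
  χ_A(x) = x^3 - 6*x^2 + 12*x - 8
which factors as (x - 2)^3. The eigenvalues (with algebraic multiplicities) are λ = 2 with multiplicity 3.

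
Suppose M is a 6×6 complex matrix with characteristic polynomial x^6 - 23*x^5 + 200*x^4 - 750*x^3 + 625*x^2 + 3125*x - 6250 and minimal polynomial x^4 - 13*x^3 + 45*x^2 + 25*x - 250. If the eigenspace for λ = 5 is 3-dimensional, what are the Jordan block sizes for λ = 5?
Block sizes for λ = 5: [3, 1, 1]

Step 1 — from the characteristic polynomial, algebraic multiplicity of λ = 5 is 5. From dim ker(M − (5)·I) = 3, there are exactly 3 Jordan blocks for λ = 5.
Step 2 — from the minimal polynomial, the factor (x − 5)^3 tells us the largest block for λ = 5 has size 3.
Step 3 — with total size 5, 3 blocks, and largest block 3, the block sizes (in nonincreasing order) are [3, 1, 1].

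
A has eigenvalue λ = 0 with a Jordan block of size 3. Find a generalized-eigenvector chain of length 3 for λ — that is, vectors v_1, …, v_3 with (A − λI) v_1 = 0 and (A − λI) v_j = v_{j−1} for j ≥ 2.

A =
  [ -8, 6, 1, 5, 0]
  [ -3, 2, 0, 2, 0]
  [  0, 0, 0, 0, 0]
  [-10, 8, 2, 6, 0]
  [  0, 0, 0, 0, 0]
A Jordan chain for λ = 0 of length 3:
v_1 = (-4, -2, 0, -4, 0)ᵀ
v_2 = (-8, -3, 0, -10, 0)ᵀ
v_3 = (1, 0, 0, 0, 0)ᵀ

Let N = A − (0)·I. We want v_3 with N^3 v_3 = 0 but N^2 v_3 ≠ 0; then v_{j-1} := N · v_j for j = 3, …, 2.

Pick v_3 = (1, 0, 0, 0, 0)ᵀ.
Then v_2 = N · v_3 = (-8, -3, 0, -10, 0)ᵀ.
Then v_1 = N · v_2 = (-4, -2, 0, -4, 0)ᵀ.

Sanity check: (A − (0)·I) v_1 = (0, 0, 0, 0, 0)ᵀ = 0. ✓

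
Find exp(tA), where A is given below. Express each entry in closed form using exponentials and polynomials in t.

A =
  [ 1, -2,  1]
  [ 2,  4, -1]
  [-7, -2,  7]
e^{tA} =
  [-t^2*exp(4*t) - 3*t*exp(4*t) + exp(4*t), 2*t^2*exp(4*t) - 2*t*exp(4*t), t^2*exp(4*t) + t*exp(4*t)]
  [t^2*exp(4*t)/2 + 2*t*exp(4*t), -t^2*exp(4*t) + exp(4*t), -t^2*exp(4*t)/2 - t*exp(4*t)]
  [-2*t^2*exp(4*t) - 7*t*exp(4*t), 4*t^2*exp(4*t) - 2*t*exp(4*t), 2*t^2*exp(4*t) + 3*t*exp(4*t) + exp(4*t)]

Strategy: write A = P · J · P⁻¹ where J is a Jordan canonical form, so e^{tA} = P · e^{tJ} · P⁻¹, and e^{tJ} can be computed block-by-block.

A has Jordan form
J =
  [4, 1, 0]
  [0, 4, 1]
  [0, 0, 4]
(up to reordering of blocks).

Per-block formulas:
  For a 3×3 Jordan block J_3(4): exp(t · J_3(4)) = e^(4t)·(I + t·N + (t^2/2)·N^2), where N is the 3×3 nilpotent shift.

After assembling e^{tJ} and conjugating by P, we get:

e^{tA} =
  [-t^2*exp(4*t) - 3*t*exp(4*t) + exp(4*t), 2*t^2*exp(4*t) - 2*t*exp(4*t), t^2*exp(4*t) + t*exp(4*t)]
  [t^2*exp(4*t)/2 + 2*t*exp(4*t), -t^2*exp(4*t) + exp(4*t), -t^2*exp(4*t)/2 - t*exp(4*t)]
  [-2*t^2*exp(4*t) - 7*t*exp(4*t), 4*t^2*exp(4*t) - 2*t*exp(4*t), 2*t^2*exp(4*t) + 3*t*exp(4*t) + exp(4*t)]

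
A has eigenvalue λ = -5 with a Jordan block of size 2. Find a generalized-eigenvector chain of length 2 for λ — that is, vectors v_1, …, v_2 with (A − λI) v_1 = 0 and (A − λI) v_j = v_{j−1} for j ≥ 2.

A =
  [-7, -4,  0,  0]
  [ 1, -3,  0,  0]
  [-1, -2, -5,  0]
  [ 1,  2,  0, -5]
A Jordan chain for λ = -5 of length 2:
v_1 = (-2, 1, -1, 1)ᵀ
v_2 = (1, 0, 0, 0)ᵀ

Let N = A − (-5)·I. We want v_2 with N^2 v_2 = 0 but N^1 v_2 ≠ 0; then v_{j-1} := N · v_j for j = 2, …, 2.

Pick v_2 = (1, 0, 0, 0)ᵀ.
Then v_1 = N · v_2 = (-2, 1, -1, 1)ᵀ.

Sanity check: (A − (-5)·I) v_1 = (0, 0, 0, 0)ᵀ = 0. ✓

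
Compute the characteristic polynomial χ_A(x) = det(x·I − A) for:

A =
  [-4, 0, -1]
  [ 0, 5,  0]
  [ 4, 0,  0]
x^3 - x^2 - 16*x - 20

Expanding det(x·I − A) (e.g. by cofactor expansion or by noting that A is similar to its Jordan form J, which has the same characteristic polynomial as A) gives
  χ_A(x) = x^3 - x^2 - 16*x - 20
which factors as (x - 5)*(x + 2)^2. The eigenvalues (with algebraic multiplicities) are λ = -2 with multiplicity 2, λ = 5 with multiplicity 1.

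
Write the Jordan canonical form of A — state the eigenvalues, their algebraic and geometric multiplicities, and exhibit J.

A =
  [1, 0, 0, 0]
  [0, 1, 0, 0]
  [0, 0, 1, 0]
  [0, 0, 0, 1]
J_1(1) ⊕ J_1(1) ⊕ J_1(1) ⊕ J_1(1)

The characteristic polynomial is
  det(x·I − A) = x^4 - 4*x^3 + 6*x^2 - 4*x + 1 = (x - 1)^4

Eigenvalues and multiplicities (the geometric multiplicity of λ is n − rank(A − λI), which equals the number of Jordan blocks for λ):
  λ = 1: algebraic multiplicity = 4, geometric multiplicity = 4

Determining the block sizes for each eigenvalue:
  λ = 1: gm = am = 4, so every block has size 1 → block sizes [1, 1, 1, 1]

Assembling the blocks gives a Jordan form
J =
  [1, 0, 0, 0]
  [0, 1, 0, 0]
  [0, 0, 1, 0]
  [0, 0, 0, 1]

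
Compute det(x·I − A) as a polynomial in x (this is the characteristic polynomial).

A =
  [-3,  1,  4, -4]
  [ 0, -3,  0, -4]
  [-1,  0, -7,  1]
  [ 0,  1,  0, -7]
x^4 + 20*x^3 + 150*x^2 + 500*x + 625

Expanding det(x·I − A) (e.g. by cofactor expansion or by noting that A is similar to its Jordan form J, which has the same characteristic polynomial as A) gives
  χ_A(x) = x^4 + 20*x^3 + 150*x^2 + 500*x + 625
which factors as (x + 5)^4. The eigenvalues (with algebraic multiplicities) are λ = -5 with multiplicity 4.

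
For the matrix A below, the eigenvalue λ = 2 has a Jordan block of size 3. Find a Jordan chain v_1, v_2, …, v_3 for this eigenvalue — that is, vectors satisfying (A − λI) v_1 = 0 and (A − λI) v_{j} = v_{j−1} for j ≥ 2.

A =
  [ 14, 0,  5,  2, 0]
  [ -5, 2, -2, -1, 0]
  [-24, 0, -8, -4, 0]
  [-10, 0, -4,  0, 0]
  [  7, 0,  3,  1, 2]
A Jordan chain for λ = 2 of length 3:
v_1 = (4, -2, -8, -4, 2)ᵀ
v_2 = (12, -5, -24, -10, 7)ᵀ
v_3 = (1, 0, 0, 0, 0)ᵀ

Let N = A − (2)·I. We want v_3 with N^3 v_3 = 0 but N^2 v_3 ≠ 0; then v_{j-1} := N · v_j for j = 3, …, 2.

Pick v_3 = (1, 0, 0, 0, 0)ᵀ.
Then v_2 = N · v_3 = (12, -5, -24, -10, 7)ᵀ.
Then v_1 = N · v_2 = (4, -2, -8, -4, 2)ᵀ.

Sanity check: (A − (2)·I) v_1 = (0, 0, 0, 0, 0)ᵀ = 0. ✓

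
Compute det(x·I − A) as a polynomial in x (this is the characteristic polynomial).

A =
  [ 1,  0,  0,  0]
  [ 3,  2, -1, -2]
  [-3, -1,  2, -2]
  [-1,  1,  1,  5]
x^4 - 10*x^3 + 36*x^2 - 54*x + 27

Expanding det(x·I − A) (e.g. by cofactor expansion or by noting that A is similar to its Jordan form J, which has the same characteristic polynomial as A) gives
  χ_A(x) = x^4 - 10*x^3 + 36*x^2 - 54*x + 27
which factors as (x - 3)^3*(x - 1). The eigenvalues (with algebraic multiplicities) are λ = 1 with multiplicity 1, λ = 3 with multiplicity 3.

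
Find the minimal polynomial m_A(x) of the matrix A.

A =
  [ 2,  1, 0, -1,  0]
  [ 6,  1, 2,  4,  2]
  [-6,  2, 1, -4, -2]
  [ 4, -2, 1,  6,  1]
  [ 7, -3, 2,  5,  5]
x^3 - 9*x^2 + 27*x - 27

The characteristic polynomial is χ_A(x) = (x - 3)^5, so the eigenvalues are known. The minimal polynomial is
  m_A(x) = Π_λ (x − λ)^{k_λ}
where k_λ is the size of the *largest* Jordan block for λ (equivalently, the smallest k with (A − λI)^k v = 0 for every generalised eigenvector v of λ).

  λ = 3: largest Jordan block has size 3, contributing (x − 3)^3

So m_A(x) = (x - 3)^3 = x^3 - 9*x^2 + 27*x - 27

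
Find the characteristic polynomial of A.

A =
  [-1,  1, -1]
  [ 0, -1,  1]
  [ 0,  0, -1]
x^3 + 3*x^2 + 3*x + 1

Expanding det(x·I − A) (e.g. by cofactor expansion or by noting that A is similar to its Jordan form J, which has the same characteristic polynomial as A) gives
  χ_A(x) = x^3 + 3*x^2 + 3*x + 1
which factors as (x + 1)^3. The eigenvalues (with algebraic multiplicities) are λ = -1 with multiplicity 3.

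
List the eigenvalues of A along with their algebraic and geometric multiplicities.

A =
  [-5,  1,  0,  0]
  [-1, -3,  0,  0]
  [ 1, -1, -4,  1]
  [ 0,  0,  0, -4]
λ = -4: alg = 4, geom = 2

Step 1 — factor the characteristic polynomial to read off the algebraic multiplicities:
  χ_A(x) = (x + 4)^4

Step 2 — compute geometric multiplicities via the rank-nullity identity g(λ) = n − rank(A − λI):
  rank(A − (-4)·I) = 2, so dim ker(A − (-4)·I) = n − 2 = 2

Summary:
  λ = -4: algebraic multiplicity = 4, geometric multiplicity = 2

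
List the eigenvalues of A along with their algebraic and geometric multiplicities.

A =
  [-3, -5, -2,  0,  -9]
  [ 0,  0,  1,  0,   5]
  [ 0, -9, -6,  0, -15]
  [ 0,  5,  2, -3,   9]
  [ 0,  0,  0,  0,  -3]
λ = -3: alg = 5, geom = 3

Step 1 — factor the characteristic polynomial to read off the algebraic multiplicities:
  χ_A(x) = (x + 3)^5

Step 2 — compute geometric multiplicities via the rank-nullity identity g(λ) = n − rank(A − λI):
  rank(A − (-3)·I) = 2, so dim ker(A − (-3)·I) = n − 2 = 3

Summary:
  λ = -3: algebraic multiplicity = 5, geometric multiplicity = 3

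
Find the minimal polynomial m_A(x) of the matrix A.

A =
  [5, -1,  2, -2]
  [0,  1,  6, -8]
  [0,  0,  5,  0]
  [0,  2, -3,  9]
x^2 - 10*x + 25

The characteristic polynomial is χ_A(x) = (x - 5)^4, so the eigenvalues are known. The minimal polynomial is
  m_A(x) = Π_λ (x − λ)^{k_λ}
where k_λ is the size of the *largest* Jordan block for λ (equivalently, the smallest k with (A − λI)^k v = 0 for every generalised eigenvector v of λ).

  λ = 5: largest Jordan block has size 2, contributing (x − 5)^2

So m_A(x) = (x - 5)^2 = x^2 - 10*x + 25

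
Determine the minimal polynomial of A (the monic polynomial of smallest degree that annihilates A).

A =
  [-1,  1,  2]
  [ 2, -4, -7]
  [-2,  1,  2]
x^3 + 3*x^2 + 3*x + 1

The characteristic polynomial is χ_A(x) = (x + 1)^3, so the eigenvalues are known. The minimal polynomial is
  m_A(x) = Π_λ (x − λ)^{k_λ}
where k_λ is the size of the *largest* Jordan block for λ (equivalently, the smallest k with (A − λI)^k v = 0 for every generalised eigenvector v of λ).

  λ = -1: largest Jordan block has size 3, contributing (x + 1)^3

So m_A(x) = (x + 1)^3 = x^3 + 3*x^2 + 3*x + 1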